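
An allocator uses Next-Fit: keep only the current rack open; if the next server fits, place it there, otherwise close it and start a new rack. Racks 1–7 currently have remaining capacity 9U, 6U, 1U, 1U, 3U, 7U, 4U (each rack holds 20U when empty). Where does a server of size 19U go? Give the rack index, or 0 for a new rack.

Next-Fit only looks at rack 7, which has 4U free.
19U does not fit, so a new rack is opened.

0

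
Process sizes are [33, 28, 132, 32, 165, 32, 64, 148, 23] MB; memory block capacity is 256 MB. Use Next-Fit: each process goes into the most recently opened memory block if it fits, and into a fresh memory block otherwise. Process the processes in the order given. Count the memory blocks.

33 MB → memory block 1 (remaining 223 MB)
28 MB → memory block 1 (remaining 195 MB)
132 MB → memory block 1 (remaining 63 MB)
32 MB → memory block 1 (remaining 31 MB)
165 MB → memory block 2 (remaining 91 MB)
32 MB → memory block 2 (remaining 59 MB)
64 MB → memory block 3 (remaining 192 MB)
148 MB → memory block 3 (remaining 44 MB)
23 MB → memory block 3 (remaining 21 MB)

3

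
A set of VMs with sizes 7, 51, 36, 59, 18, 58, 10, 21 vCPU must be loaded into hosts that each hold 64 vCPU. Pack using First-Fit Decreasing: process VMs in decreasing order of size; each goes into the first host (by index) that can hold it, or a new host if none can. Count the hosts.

Sorted descending: 59, 58, 51, 36, 21, 18, 10, 7.
59 vCPU → host 1 (remaining 5 vCPU)
58 vCPU → host 2 (remaining 6 vCPU)
51 vCPU → host 3 (remaining 13 vCPU)
36 vCPU → host 4 (remaining 28 vCPU)
21 vCPU → host 4 (remaining 7 vCPU)
18 vCPU → host 5 (remaining 46 vCPU)
10 vCPU → host 3 (remaining 3 vCPU)
7 vCPU → host 4 (remaining 0 vCPU)
Final hosts: [59] [58] [51,10] [36,21,7] [18].

5 hosts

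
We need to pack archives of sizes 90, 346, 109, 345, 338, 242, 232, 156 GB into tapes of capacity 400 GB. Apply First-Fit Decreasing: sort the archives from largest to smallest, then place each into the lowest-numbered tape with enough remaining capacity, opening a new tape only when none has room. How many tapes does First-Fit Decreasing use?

Sorted descending: 346, 345, 338, 242, 232, 156, 109, 90.
346 GB → tape 1 (remaining 54 GB)
345 GB → tape 2 (remaining 55 GB)
338 GB → tape 3 (remaining 62 GB)
242 GB → tape 4 (remaining 158 GB)
232 GB → tape 5 (remaining 168 GB)
156 GB → tape 4 (remaining 2 GB)
109 GB → tape 5 (remaining 59 GB)
90 GB → tape 6 (remaining 310 GB)

6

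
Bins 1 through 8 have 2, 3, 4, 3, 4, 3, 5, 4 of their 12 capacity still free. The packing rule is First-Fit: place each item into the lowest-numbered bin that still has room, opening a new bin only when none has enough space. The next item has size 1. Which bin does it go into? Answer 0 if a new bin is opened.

Bins with room: bin 1 (2), bin 2 (3), bin 3 (4), bin 4 (3), bin 5 (4), bin 6 (3), bin 7 (5), bin 8 (4).
The first with room is bin 1.

1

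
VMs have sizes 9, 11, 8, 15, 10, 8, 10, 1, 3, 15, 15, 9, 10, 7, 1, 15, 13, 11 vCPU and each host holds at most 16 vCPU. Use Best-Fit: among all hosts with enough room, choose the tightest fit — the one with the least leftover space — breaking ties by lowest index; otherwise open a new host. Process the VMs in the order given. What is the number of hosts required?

13 hosts

9 vCPU → host 1 (remaining 7 vCPU)
11 vCPU → host 2 (remaining 5 vCPU)
8 vCPU → host 3 (remaining 8 vCPU)
15 vCPU → host 4 (remaining 1 vCPU)
10 vCPU → host 5 (remaining 6 vCPU)
8 vCPU → host 3 (remaining 0 vCPU)
10 vCPU → host 6 (remaining 6 vCPU)
1 vCPU → host 4 (remaining 0 vCPU)
3 vCPU → host 2 (remaining 2 vCPU)
15 vCPU → host 7 (remaining 1 vCPU)
15 vCPU → host 8 (remaining 1 vCPU)
9 vCPU → host 9 (remaining 7 vCPU)
10 vCPU → host 10 (remaining 6 vCPU)
7 vCPU → host 1 (remaining 0 vCPU)
1 vCPU → host 7 (remaining 0 vCPU)
15 vCPU → host 11 (remaining 1 vCPU)
13 vCPU → host 12 (remaining 3 vCPU)
11 vCPU → host 13 (remaining 5 vCPU)
Final hosts: [9,7] [11,3] [8,8] [15,1] [10] [10] [15,1] [15] [9] [10] [15] [13] [11].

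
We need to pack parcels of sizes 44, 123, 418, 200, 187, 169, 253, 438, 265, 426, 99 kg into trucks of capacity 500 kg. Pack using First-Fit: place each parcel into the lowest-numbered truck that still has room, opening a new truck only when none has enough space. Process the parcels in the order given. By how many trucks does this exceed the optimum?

First-Fit: [44,123,200,99] [418] [187,169] [253] [438] [265] [426] → 7 trucks.
Total size 2622 kg; any packing needs at least ⌈2622/500⌉ = 6 trucks.
An optimal packing achieves that bound: [438,44] [426] [418] [265,200] [253,187] [169,123,99] → 6 trucks.
Excess: 7 − 6 = 1.

1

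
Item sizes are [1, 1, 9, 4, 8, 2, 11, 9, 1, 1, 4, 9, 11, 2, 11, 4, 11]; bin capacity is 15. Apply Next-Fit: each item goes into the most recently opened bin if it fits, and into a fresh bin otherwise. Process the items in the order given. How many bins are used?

8

Put 1 in bin 1; 14 remain.
Put 1 in bin 1; 13 remain.
Put 9 in bin 1; 4 remain.
Put 4 in bin 1; 0 remain.
Put 8 in bin 2; 7 remain.
Put 2 in bin 2; 5 remain.
Put 11 in bin 3; 4 remain.
Put 9 in bin 4; 6 remain.
Put 1 in bin 4; 5 remain.
Put 1 in bin 4; 4 remain.
Put 4 in bin 4; 0 remain.
Put 9 in bin 5; 6 remain.
Put 11 in bin 6; 4 remain.
Put 2 in bin 6; 2 remain.
Put 11 in bin 7; 4 remain.
Put 4 in bin 7; 0 remain.
Put 11 in bin 8; 4 remain.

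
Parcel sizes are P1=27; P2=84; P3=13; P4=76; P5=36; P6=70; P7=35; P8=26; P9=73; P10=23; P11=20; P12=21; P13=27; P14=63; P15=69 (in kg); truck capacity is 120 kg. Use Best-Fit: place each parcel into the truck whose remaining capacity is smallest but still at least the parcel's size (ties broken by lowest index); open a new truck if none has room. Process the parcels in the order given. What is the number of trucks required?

7 trucks

P1 (27 kg) → truck 1 (remaining 93 kg)
P2 (84 kg) → truck 1 (remaining 9 kg)
P3 (13 kg) → truck 2 (remaining 107 kg)
P4 (76 kg) → truck 2 (remaining 31 kg)
P5 (36 kg) → truck 3 (remaining 84 kg)
P6 (70 kg) → truck 3 (remaining 14 kg)
P7 (35 kg) → truck 4 (remaining 85 kg)
P8 (26 kg) → truck 2 (remaining 5 kg)
P9 (73 kg) → truck 4 (remaining 12 kg)
P10 (23 kg) → truck 5 (remaining 97 kg)
P11 (20 kg) → truck 5 (remaining 77 kg)
P12 (21 kg) → truck 5 (remaining 56 kg)
P13 (27 kg) → truck 5 (remaining 29 kg)
P14 (63 kg) → truck 6 (remaining 57 kg)
P15 (69 kg) → truck 7 (remaining 51 kg)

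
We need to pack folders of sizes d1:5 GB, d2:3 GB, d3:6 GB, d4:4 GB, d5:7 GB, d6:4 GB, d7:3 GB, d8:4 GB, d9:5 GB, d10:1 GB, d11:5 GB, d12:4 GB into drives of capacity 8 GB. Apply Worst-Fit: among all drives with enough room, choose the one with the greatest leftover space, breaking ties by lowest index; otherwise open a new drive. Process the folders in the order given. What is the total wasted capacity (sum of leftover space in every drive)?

Put d1 (5 GB) in drive 1; 3 GB remain.
Put d2 (3 GB) in drive 1; 0 GB remain.
Put d3 (6 GB) in drive 2; 2 GB remain.
Put d4 (4 GB) in drive 3; 4 GB remain.
Put d5 (7 GB) in drive 4; 1 GB remain.
Put d6 (4 GB) in drive 3; 0 GB remain.
Put d7 (3 GB) in drive 5; 5 GB remain.
Put d8 (4 GB) in drive 5; 1 GB remain.
Put d9 (5 GB) in drive 6; 3 GB remain.
Put d10 (1 GB) in drive 6; 2 GB remain.
Put d11 (5 GB) in drive 7; 3 GB remain.
Put d12 (4 GB) in drive 8; 4 GB remain.
8 drives × 8 GB = 64 GB; used 51 GB; unused 13 GB.

13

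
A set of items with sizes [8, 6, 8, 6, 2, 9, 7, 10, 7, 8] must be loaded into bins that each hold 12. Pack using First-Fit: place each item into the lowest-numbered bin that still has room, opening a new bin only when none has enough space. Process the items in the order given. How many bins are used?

8 → bin 1 (remaining 4)
6 → bin 2 (remaining 6)
8 → bin 3 (remaining 4)
6 → bin 2 (remaining 0)
2 → bin 1 (remaining 2)
9 → bin 4 (remaining 3)
7 → bin 5 (remaining 5)
10 → bin 6 (remaining 2)
7 → bin 7 (remaining 5)
8 → bin 8 (remaining 4)

8 bins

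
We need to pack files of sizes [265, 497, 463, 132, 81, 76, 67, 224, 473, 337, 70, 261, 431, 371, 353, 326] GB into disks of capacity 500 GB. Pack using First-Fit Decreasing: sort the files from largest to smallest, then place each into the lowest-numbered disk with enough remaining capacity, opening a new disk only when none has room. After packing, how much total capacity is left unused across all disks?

573

Sorted descending: 497, 473, 463, 431, 371, 353, 337, 326, 265, 261, 224, 132, 81, 76, 70, 67.
497 GB → disk 1 (remaining 3 GB)
473 GB → disk 2 (remaining 27 GB)
463 GB → disk 3 (remaining 37 GB)
431 GB → disk 4 (remaining 69 GB)
371 GB → disk 5 (remaining 129 GB)
353 GB → disk 6 (remaining 147 GB)
337 GB → disk 7 (remaining 163 GB)
326 GB → disk 8 (remaining 174 GB)
265 GB → disk 9 (remaining 235 GB)
261 GB → disk 10 (remaining 239 GB)
224 GB → disk 9 (remaining 11 GB)
132 GB → disk 6 (remaining 15 GB)
81 GB → disk 5 (remaining 48 GB)
76 GB → disk 7 (remaining 87 GB)
70 GB → disk 7 (remaining 17 GB)
67 GB → disk 4 (remaining 2 GB)
10 disks × 500 GB = 5000 GB; used 4427 GB; unused 573 GB.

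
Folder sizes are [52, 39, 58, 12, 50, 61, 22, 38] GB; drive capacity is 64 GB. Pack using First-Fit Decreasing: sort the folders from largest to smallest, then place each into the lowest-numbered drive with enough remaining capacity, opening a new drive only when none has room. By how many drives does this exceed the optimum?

First-Fit Decreasing: [61] [58] [52,12] [50] [39,22] [38] → 6 drives.
Total size 332 GB; any packing needs at least ⌈332/64⌉ = 6 drives.
So 6 is already optimal.

0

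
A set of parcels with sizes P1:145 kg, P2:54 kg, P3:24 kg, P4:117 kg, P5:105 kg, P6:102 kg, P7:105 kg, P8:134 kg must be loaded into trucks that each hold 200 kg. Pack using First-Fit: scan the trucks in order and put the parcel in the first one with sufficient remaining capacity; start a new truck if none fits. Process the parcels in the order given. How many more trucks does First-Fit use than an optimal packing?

0

First-Fit: [145,54] [24,117] [105] [102] [105] [134] → 6 trucks.
6 parcels exceed 100 kg (half the capacity), and no two of those can share a truck, so at least 6 trucks are needed.
So 6 is already optimal.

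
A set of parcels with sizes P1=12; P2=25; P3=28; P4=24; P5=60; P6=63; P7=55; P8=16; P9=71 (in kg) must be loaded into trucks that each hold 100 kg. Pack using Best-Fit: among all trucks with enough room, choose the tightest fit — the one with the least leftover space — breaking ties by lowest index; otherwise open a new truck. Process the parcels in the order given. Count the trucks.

5 trucks

P1 (12 kg) → truck 1 (remaining 88 kg)
P2 (25 kg) → truck 1 (remaining 63 kg)
P3 (28 kg) → truck 1 (remaining 35 kg)
P4 (24 kg) → truck 1 (remaining 11 kg)
P5 (60 kg) → truck 2 (remaining 40 kg)
P6 (63 kg) → truck 3 (remaining 37 kg)
P7 (55 kg) → truck 4 (remaining 45 kg)
P8 (16 kg) → truck 3 (remaining 21 kg)
P9 (71 kg) → truck 5 (remaining 29 kg)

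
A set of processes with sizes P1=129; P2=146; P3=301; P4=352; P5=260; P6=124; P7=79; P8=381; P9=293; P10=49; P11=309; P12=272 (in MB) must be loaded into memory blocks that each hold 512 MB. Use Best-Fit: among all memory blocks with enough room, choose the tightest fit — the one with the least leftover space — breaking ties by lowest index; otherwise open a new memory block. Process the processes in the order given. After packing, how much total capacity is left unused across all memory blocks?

1401

memory block 1: place P1 (129 MB), 383 MB left
memory block 1: place P2 (146 MB), 237 MB left
memory block 2: place P3 (301 MB), 211 MB left
memory block 3: place P4 (352 MB), 160 MB left
memory block 4: place P5 (260 MB), 252 MB left
memory block 3: place P6 (124 MB), 36 MB left
memory block 2: place P7 (79 MB), 132 MB left
memory block 5: place P8 (381 MB), 131 MB left
memory block 6: place P9 (293 MB), 219 MB left
memory block 5: place P10 (49 MB), 82 MB left
memory block 7: place P11 (309 MB), 203 MB left
memory block 8: place P12 (272 MB), 240 MB left
8 memory blocks × 512 MB = 4096 MB; used 2695 MB; unused 1401 MB.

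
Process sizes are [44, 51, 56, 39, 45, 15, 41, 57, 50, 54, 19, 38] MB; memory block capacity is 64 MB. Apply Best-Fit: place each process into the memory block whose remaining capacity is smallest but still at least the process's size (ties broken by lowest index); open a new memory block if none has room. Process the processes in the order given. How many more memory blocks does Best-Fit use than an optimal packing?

0

Best-Fit: [44,19] [51] [56] [39] [45,15] [41] [57] [50] [54] [38] → 10 memory blocks.
10 processes exceed 32 MB (half the capacity), and no two of those can share a memory block, so at least 10 memory blocks are needed.
So 10 is already optimal.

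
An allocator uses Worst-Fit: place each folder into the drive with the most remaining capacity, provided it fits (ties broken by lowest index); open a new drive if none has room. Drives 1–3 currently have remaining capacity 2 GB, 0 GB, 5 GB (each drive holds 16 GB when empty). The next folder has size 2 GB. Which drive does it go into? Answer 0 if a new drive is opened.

3

Drives with room: drive 1 (2 GB), drive 3 (5 GB).
Most room is drive 3 with 5 GB free.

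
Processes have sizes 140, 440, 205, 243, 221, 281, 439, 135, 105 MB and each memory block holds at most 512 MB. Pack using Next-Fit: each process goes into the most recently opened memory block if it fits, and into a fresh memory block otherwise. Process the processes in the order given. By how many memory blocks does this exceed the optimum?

1

Next-Fit: [140] [440] [205,243] [221,281] [439] [135,105] → 6 memory blocks.
Total size 2209 MB; any packing needs at least ⌈2209/512⌉ = 5 memory blocks.
An optimal packing achieves that bound: [440] [439] [281,221] [243,205] [140,135,105] → 5 memory blocks.
Excess: 6 − 5 = 1.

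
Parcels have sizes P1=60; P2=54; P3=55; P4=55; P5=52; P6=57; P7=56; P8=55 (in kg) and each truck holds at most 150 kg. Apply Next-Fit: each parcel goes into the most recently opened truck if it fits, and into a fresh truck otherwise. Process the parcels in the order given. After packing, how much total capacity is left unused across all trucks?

P1 (60 kg) → truck 1 (remaining 90 kg)
P2 (54 kg) → truck 1 (remaining 36 kg)
P3 (55 kg) → truck 2 (remaining 95 kg)
P4 (55 kg) → truck 2 (remaining 40 kg)
P5 (52 kg) → truck 3 (remaining 98 kg)
P6 (57 kg) → truck 3 (remaining 41 kg)
P7 (56 kg) → truck 4 (remaining 94 kg)
P8 (55 kg) → truck 4 (remaining 39 kg)
4 trucks × 150 kg = 600 kg; used 444 kg; unused 156 kg.

156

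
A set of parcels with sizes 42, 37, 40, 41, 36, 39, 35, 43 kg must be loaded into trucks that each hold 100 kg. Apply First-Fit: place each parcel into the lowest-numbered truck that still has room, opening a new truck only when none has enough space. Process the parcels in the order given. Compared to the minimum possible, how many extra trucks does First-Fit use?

First-Fit: [42,37] [40,41] [36,39] [35,43] → 4 trucks.
Total size 313 kg; any packing needs at least ⌈313/100⌉ = 4 trucks.
So 4 is already optimal.

0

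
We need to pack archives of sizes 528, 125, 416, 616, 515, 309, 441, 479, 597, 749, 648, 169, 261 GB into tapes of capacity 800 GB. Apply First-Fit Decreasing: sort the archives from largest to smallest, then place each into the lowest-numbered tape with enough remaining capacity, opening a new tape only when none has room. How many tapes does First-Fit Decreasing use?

9 tapes

Sorted descending: 749, 648, 616, 597, 528, 515, 479, 441, 416, 309, 261, 169, 125.
tape 1: place 749 GB, 51 GB left
tape 2: place 648 GB, 152 GB left
tape 3: place 616 GB, 184 GB left
tape 4: place 597 GB, 203 GB left
tape 5: place 528 GB, 272 GB left
tape 6: place 515 GB, 285 GB left
tape 7: place 479 GB, 321 GB left
tape 8: place 441 GB, 359 GB left
tape 9: place 416 GB, 384 GB left
tape 7: place 309 GB, 12 GB left
tape 5: place 261 GB, 11 GB left
tape 3: place 169 GB, 15 GB left
tape 2: place 125 GB, 27 GB left
Final tapes: [749] [648,125] [616,169] [597] [528,261] [515] [479,309] [441] [416].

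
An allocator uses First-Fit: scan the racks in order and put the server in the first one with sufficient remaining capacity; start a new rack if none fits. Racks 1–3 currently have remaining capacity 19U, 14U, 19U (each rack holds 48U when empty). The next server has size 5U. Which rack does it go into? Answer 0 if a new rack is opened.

Racks with room: rack 1 (19U), rack 2 (14U), rack 3 (19U).
The first with room is rack 1.

1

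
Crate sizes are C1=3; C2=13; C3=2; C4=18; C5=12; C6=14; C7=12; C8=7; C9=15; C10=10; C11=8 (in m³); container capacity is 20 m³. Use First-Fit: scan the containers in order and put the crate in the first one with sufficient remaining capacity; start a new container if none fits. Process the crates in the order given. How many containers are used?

C1 (3 m³) → container 1 (remaining 17 m³)
C2 (13 m³) → container 1 (remaining 4 m³)
C3 (2 m³) → container 1 (remaining 2 m³)
C4 (18 m³) → container 2 (remaining 2 m³)
C5 (12 m³) → container 3 (remaining 8 m³)
C6 (14 m³) → container 4 (remaining 6 m³)
C7 (12 m³) → container 5 (remaining 8 m³)
C8 (7 m³) → container 3 (remaining 1 m³)
C9 (15 m³) → container 6 (remaining 5 m³)
C10 (10 m³) → container 7 (remaining 10 m³)
C11 (8 m³) → container 5 (remaining 0 m³)
Final containers: [3,13,2] [18] [12,7] [14] [12,8] [15] [10].

7 containers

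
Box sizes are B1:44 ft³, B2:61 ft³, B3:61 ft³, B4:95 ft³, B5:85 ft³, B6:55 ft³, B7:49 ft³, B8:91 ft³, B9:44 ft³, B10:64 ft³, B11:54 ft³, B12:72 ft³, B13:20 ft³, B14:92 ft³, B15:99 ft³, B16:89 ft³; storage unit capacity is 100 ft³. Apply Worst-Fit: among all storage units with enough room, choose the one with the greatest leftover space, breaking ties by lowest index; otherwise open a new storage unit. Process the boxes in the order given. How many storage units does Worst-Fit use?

13 storage units

storage unit 1: place B1 (44 ft³), 56 ft³ left
storage unit 2: place B2 (61 ft³), 39 ft³ left
storage unit 3: place B3 (61 ft³), 39 ft³ left
storage unit 4: place B4 (95 ft³), 5 ft³ left
storage unit 5: place B5 (85 ft³), 15 ft³ left
storage unit 1: place B6 (55 ft³), 1 ft³ left
storage unit 6: place B7 (49 ft³), 51 ft³ left
storage unit 7: place B8 (91 ft³), 9 ft³ left
storage unit 6: place B9 (44 ft³), 7 ft³ left
storage unit 8: place B10 (64 ft³), 36 ft³ left
storage unit 9: place B11 (54 ft³), 46 ft³ left
storage unit 10: place B12 (72 ft³), 28 ft³ left
storage unit 9: place B13 (20 ft³), 26 ft³ left
storage unit 11: place B14 (92 ft³), 8 ft³ left
storage unit 12: place B15 (99 ft³), 1 ft³ left
storage unit 13: place B16 (89 ft³), 11 ft³ left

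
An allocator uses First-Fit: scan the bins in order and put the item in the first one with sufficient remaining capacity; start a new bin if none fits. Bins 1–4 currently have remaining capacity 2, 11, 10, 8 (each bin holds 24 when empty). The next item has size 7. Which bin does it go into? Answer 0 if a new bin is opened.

Bins with room: bin 2 (11), bin 3 (10), bin 4 (8).
The first with room is bin 2.

2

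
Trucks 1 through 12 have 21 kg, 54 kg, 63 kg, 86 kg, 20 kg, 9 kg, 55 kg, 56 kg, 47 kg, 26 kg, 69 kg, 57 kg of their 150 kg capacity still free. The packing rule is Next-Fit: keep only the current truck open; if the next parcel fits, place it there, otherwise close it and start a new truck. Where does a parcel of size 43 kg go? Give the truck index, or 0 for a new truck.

12

Next-Fit only looks at truck 12, which has 57 kg free.
43 kg fits there.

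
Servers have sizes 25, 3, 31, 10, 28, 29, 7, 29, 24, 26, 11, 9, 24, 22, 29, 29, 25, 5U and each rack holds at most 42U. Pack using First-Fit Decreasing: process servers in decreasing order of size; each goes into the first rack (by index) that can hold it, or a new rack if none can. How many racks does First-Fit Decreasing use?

12 racks

Sorted descending: 31, 29, 29, 29, 29, 28, 26, 25, 25, 24, 24, 22, 11, 10, 9, 7, 5, 3.
31U → rack 1 (remaining 11U)
29U → rack 2 (remaining 13U)
29U → rack 3 (remaining 13U)
29U → rack 4 (remaining 13U)
29U → rack 5 (remaining 13U)
28U → rack 6 (remaining 14U)
26U → rack 7 (remaining 16U)
25U → rack 8 (remaining 17U)
25U → rack 9 (remaining 17U)
24U → rack 10 (remaining 18U)
24U → rack 11 (remaining 18U)
22U → rack 12 (remaining 20U)
11U → rack 1 (remaining 0U)
10U → rack 2 (remaining 3U)
9U → rack 3 (remaining 4U)
7U → rack 4 (remaining 6U)
5U → rack 4 (remaining 1U)
3U → rack 2 (remaining 0U)
Final racks: [31,11] [29,10,3] [29,9] [29,7,5] [29] [28] [26] [25] [25] [24] [24] [22].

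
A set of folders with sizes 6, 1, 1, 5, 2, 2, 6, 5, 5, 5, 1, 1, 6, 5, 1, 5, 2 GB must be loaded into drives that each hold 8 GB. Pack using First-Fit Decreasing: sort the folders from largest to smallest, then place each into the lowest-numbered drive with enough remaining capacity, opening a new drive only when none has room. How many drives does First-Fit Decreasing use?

9 drives

Sorted descending: 6, 6, 6, 5, 5, 5, 5, 5, 5, 2, 2, 2, 1, 1, 1, 1, 1.
Put 6 GB in drive 1; 2 GB remain.
Put 6 GB in drive 2; 2 GB remain.
Put 6 GB in drive 3; 2 GB remain.
Put 5 GB in drive 4; 3 GB remain.
Put 5 GB in drive 5; 3 GB remain.
Put 5 GB in drive 6; 3 GB remain.
Put 5 GB in drive 7; 3 GB remain.
Put 5 GB in drive 8; 3 GB remain.
Put 5 GB in drive 9; 3 GB remain.
Put 2 GB in drive 1; 0 GB remain.
Put 2 GB in drive 2; 0 GB remain.
Put 2 GB in drive 3; 0 GB remain.
Put 1 GB in drive 4; 2 GB remain.
Put 1 GB in drive 4; 1 GB remain.
Put 1 GB in drive 4; 0 GB remain.
Put 1 GB in drive 5; 2 GB remain.
Put 1 GB in drive 5; 1 GB remain.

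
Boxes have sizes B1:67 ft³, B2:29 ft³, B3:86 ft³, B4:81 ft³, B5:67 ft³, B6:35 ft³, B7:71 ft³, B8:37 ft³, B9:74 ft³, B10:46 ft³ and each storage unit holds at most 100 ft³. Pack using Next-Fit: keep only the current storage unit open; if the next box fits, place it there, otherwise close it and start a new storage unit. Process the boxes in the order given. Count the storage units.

B1 (67 ft³) → storage unit 1 (remaining 33 ft³)
B2 (29 ft³) → storage unit 1 (remaining 4 ft³)
B3 (86 ft³) → storage unit 2 (remaining 14 ft³)
B4 (81 ft³) → storage unit 3 (remaining 19 ft³)
B5 (67 ft³) → storage unit 4 (remaining 33 ft³)
B6 (35 ft³) → storage unit 5 (remaining 65 ft³)
B7 (71 ft³) → storage unit 6 (remaining 29 ft³)
B8 (37 ft³) → storage unit 7 (remaining 63 ft³)
B9 (74 ft³) → storage unit 8 (remaining 26 ft³)
B10 (46 ft³) → storage unit 9 (remaining 54 ft³)

9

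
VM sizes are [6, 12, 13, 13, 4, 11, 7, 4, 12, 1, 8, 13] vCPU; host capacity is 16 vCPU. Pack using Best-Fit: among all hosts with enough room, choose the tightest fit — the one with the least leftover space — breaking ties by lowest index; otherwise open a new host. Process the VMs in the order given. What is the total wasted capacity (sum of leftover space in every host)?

24

6 vCPU → host 1 (remaining 10 vCPU)
12 vCPU → host 2 (remaining 4 vCPU)
13 vCPU → host 3 (remaining 3 vCPU)
13 vCPU → host 4 (remaining 3 vCPU)
4 vCPU → host 2 (remaining 0 vCPU)
11 vCPU → host 5 (remaining 5 vCPU)
7 vCPU → host 1 (remaining 3 vCPU)
4 vCPU → host 5 (remaining 1 vCPU)
12 vCPU → host 6 (remaining 4 vCPU)
1 vCPU → host 5 (remaining 0 vCPU)
8 vCPU → host 7 (remaining 8 vCPU)
13 vCPU → host 8 (remaining 3 vCPU)
8 hosts × 16 vCPU = 128 vCPU; used 104 vCPU; unused 24 vCPU.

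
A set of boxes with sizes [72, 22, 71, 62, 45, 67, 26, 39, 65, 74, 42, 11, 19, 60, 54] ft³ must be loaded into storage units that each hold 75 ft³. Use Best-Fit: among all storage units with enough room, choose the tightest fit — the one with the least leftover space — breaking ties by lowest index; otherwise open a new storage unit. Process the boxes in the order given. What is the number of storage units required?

72 ft³ → storage unit 1 (remaining 3 ft³)
22 ft³ → storage unit 2 (remaining 53 ft³)
71 ft³ → storage unit 3 (remaining 4 ft³)
62 ft³ → storage unit 4 (remaining 13 ft³)
45 ft³ → storage unit 2 (remaining 8 ft³)
67 ft³ → storage unit 5 (remaining 8 ft³)
26 ft³ → storage unit 6 (remaining 49 ft³)
39 ft³ → storage unit 6 (remaining 10 ft³)
65 ft³ → storage unit 7 (remaining 10 ft³)
74 ft³ → storage unit 8 (remaining 1 ft³)
42 ft³ → storage unit 9 (remaining 33 ft³)
11 ft³ → storage unit 4 (remaining 2 ft³)
19 ft³ → storage unit 9 (remaining 14 ft³)
60 ft³ → storage unit 10 (remaining 15 ft³)
54 ft³ → storage unit 11 (remaining 21 ft³)
Final storage units: [72] [22,45] [71] [62,11] [67] [26,39] [65] [74] [42,19] [60] [54].

11 storage units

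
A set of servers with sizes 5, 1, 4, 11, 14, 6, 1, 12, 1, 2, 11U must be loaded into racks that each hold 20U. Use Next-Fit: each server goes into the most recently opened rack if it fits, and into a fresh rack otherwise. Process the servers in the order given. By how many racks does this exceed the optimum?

Next-Fit: [5,1,4] [11] [14,6] [1,12,1,2] [11] → 5 racks.
Total size 68U; any packing needs at least ⌈68/20⌉ = 4 racks.
An optimal packing achieves that bound: [14,6] [12,5,2,1] [11,4,1,1] [11] → 4 racks.
Excess: 5 − 4 = 1.

1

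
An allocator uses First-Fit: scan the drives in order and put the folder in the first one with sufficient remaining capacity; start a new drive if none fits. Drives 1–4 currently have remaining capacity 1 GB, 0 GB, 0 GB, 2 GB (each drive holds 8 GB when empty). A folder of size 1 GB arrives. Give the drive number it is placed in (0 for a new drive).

Drives with room: drive 1 (1 GB), drive 4 (2 GB).
The first with room is drive 1.

1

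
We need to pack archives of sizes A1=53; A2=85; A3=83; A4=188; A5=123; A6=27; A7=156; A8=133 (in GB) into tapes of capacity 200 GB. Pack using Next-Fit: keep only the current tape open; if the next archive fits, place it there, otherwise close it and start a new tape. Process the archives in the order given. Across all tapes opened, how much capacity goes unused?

tape 1: place A1 (53 GB), 147 GB left
tape 1: place A2 (85 GB), 62 GB left
tape 2: place A3 (83 GB), 117 GB left
tape 3: place A4 (188 GB), 12 GB left
tape 4: place A5 (123 GB), 77 GB left
tape 4: place A6 (27 GB), 50 GB left
tape 5: place A7 (156 GB), 44 GB left
tape 6: place A8 (133 GB), 67 GB left
6 tapes × 200 GB = 1200 GB; used 848 GB; unused 352 GB.

352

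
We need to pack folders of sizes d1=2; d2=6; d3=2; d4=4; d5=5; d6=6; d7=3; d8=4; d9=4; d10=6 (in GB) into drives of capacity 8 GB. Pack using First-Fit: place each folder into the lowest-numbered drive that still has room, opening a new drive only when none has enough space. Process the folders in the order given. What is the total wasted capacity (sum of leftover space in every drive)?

d1 (2 GB) → drive 1 (remaining 6 GB)
d2 (6 GB) → drive 1 (remaining 0 GB)
d3 (2 GB) → drive 2 (remaining 6 GB)
d4 (4 GB) → drive 2 (remaining 2 GB)
d5 (5 GB) → drive 3 (remaining 3 GB)
d6 (6 GB) → drive 4 (remaining 2 GB)
d7 (3 GB) → drive 3 (remaining 0 GB)
d8 (4 GB) → drive 5 (remaining 4 GB)
d9 (4 GB) → drive 5 (remaining 0 GB)
d10 (6 GB) → drive 6 (remaining 2 GB)
6 drives × 8 GB = 48 GB; used 42 GB; unused 6 GB.

6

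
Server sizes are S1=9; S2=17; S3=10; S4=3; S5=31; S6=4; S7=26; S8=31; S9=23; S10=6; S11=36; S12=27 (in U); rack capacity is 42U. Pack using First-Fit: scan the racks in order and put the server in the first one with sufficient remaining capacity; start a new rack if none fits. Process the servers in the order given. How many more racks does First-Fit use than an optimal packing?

1

First-Fit: [9,17,10,3] [31,4,6] [26] [31] [23] [36] [27] → 7 racks.
Total size 223U; any packing needs at least ⌈223/42⌉ = 6 racks.
An optimal packing achieves that bound: [36,6] [31,10] [31,9] [27,4,3] [26] [23,17] → 6 racks.
Excess: 7 − 6 = 1.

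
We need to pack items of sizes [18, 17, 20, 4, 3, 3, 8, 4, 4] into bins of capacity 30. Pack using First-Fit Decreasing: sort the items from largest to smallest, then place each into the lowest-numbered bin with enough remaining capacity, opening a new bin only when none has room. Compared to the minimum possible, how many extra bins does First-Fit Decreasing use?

First-Fit Decreasing: [20,8] [18,4,4,4] [17,3,3] → 3 bins.
Total size 81; any packing needs at least ⌈81/30⌉ = 3 bins.
So 3 is already optimal.

0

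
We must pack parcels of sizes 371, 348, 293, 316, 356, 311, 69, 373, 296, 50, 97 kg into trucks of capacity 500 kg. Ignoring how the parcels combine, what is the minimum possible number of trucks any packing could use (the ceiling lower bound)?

6

Total size = 371 + 348 + 293 + 316 + 356 + 311 + 69 + 373 + 296 + 50 + 97 = 2880 kg.
⌈2880 / 500⌉ = 6.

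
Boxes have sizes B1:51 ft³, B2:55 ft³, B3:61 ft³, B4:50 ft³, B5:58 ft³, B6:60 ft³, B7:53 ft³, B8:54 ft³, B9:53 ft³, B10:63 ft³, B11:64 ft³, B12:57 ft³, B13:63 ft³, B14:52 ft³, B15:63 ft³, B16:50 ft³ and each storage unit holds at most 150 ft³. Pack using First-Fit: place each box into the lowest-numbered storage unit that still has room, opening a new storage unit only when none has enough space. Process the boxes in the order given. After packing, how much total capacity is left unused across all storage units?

293

B1 (51 ft³) → storage unit 1 (remaining 99 ft³)
B2 (55 ft³) → storage unit 1 (remaining 44 ft³)
B3 (61 ft³) → storage unit 2 (remaining 89 ft³)
B4 (50 ft³) → storage unit 2 (remaining 39 ft³)
B5 (58 ft³) → storage unit 3 (remaining 92 ft³)
B6 (60 ft³) → storage unit 3 (remaining 32 ft³)
B7 (53 ft³) → storage unit 4 (remaining 97 ft³)
B8 (54 ft³) → storage unit 4 (remaining 43 ft³)
B9 (53 ft³) → storage unit 5 (remaining 97 ft³)
B10 (63 ft³) → storage unit 5 (remaining 34 ft³)
B11 (64 ft³) → storage unit 6 (remaining 86 ft³)
B12 (57 ft³) → storage unit 6 (remaining 29 ft³)
B13 (63 ft³) → storage unit 7 (remaining 87 ft³)
B14 (52 ft³) → storage unit 7 (remaining 35 ft³)
B15 (63 ft³) → storage unit 8 (remaining 87 ft³)
B16 (50 ft³) → storage unit 8 (remaining 37 ft³)
8 storage units × 150 ft³ = 1200 ft³; used 907 ft³; unused 293 ft³.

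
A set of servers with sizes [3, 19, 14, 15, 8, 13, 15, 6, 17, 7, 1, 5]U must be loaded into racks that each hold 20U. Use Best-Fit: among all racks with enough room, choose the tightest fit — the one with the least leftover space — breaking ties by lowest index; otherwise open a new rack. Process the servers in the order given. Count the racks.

3U → rack 1 (remaining 17U)
19U → rack 2 (remaining 1U)
14U → rack 1 (remaining 3U)
15U → rack 3 (remaining 5U)
8U → rack 4 (remaining 12U)
13U → rack 5 (remaining 7U)
15U → rack 6 (remaining 5U)
6U → rack 5 (remaining 1U)
17U → rack 7 (remaining 3U)
7U → rack 4 (remaining 5U)
1U → rack 2 (remaining 0U)
5U → rack 3 (remaining 0U)

7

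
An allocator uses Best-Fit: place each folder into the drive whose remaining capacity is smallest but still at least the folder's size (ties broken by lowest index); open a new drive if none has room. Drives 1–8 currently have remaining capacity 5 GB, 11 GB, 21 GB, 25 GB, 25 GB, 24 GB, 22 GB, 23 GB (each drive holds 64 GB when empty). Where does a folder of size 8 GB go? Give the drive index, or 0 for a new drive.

2

Drives with room: drive 2 (11 GB), drive 3 (21 GB), drive 4 (25 GB), drive 5 (25 GB), drive 6 (24 GB), drive 7 (22 GB), drive 8 (23 GB).
Tightest fit is drive 2 with 11 GB free.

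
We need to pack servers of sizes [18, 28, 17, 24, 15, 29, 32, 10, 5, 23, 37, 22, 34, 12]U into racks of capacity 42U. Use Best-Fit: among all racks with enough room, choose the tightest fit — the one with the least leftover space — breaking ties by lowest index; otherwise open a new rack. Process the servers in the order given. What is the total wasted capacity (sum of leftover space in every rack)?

Put 18U in rack 1; 24U remain.
Put 28U in rack 2; 14U remain.
Put 17U in rack 1; 7U remain.
Put 24U in rack 3; 18U remain.
Put 15U in rack 3; 3U remain.
Put 29U in rack 4; 13U remain.
Put 32U in rack 5; 10U remain.
Put 10U in rack 5; 0U remain.
Put 5U in rack 1; 2U remain.
Put 23U in rack 6; 19U remain.
Put 37U in rack 7; 5U remain.
Put 22U in rack 8; 20U remain.
Put 34U in rack 9; 8U remain.
Put 12U in rack 4; 1U remain.
9 racks × 42U = 378U; used 306U; unused 72U.

72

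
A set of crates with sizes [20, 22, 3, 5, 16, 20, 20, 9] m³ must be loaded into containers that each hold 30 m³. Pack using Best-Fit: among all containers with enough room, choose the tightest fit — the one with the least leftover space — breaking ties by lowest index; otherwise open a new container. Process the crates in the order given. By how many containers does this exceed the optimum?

0

Best-Fit: [20,9] [22,3,5] [16] [20] [20] → 5 containers.
5 crates exceed 15 m³ (half the capacity), and no two of those can share a container, so at least 5 containers are needed.
So 5 is already optimal.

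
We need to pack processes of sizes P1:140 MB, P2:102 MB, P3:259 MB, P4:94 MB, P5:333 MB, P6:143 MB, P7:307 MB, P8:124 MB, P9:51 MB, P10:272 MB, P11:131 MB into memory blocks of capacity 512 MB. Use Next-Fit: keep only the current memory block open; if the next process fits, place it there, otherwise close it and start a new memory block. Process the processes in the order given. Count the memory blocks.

memory block 1: place P1 (140 MB), 372 MB left
memory block 1: place P2 (102 MB), 270 MB left
memory block 1: place P3 (259 MB), 11 MB left
memory block 2: place P4 (94 MB), 418 MB left
memory block 2: place P5 (333 MB), 85 MB left
memory block 3: place P6 (143 MB), 369 MB left
memory block 3: place P7 (307 MB), 62 MB left
memory block 4: place P8 (124 MB), 388 MB left
memory block 4: place P9 (51 MB), 337 MB left
memory block 4: place P10 (272 MB), 65 MB left
memory block 5: place P11 (131 MB), 381 MB left
Final memory blocks: [140,102,259] [94,333] [143,307] [124,51,272] [131].

5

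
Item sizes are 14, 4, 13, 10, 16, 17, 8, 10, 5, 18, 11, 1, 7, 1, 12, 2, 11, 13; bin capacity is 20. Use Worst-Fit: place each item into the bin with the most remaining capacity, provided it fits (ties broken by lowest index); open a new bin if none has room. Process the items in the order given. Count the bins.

14 → bin 1 (remaining 6)
4 → bin 1 (remaining 2)
13 → bin 2 (remaining 7)
10 → bin 3 (remaining 10)
16 → bin 4 (remaining 4)
17 → bin 5 (remaining 3)
8 → bin 3 (remaining 2)
10 → bin 6 (remaining 10)
5 → bin 6 (remaining 5)
18 → bin 7 (remaining 2)
11 → bin 8 (remaining 9)
1 → bin 8 (remaining 8)
7 → bin 8 (remaining 1)
1 → bin 2 (remaining 6)
12 → bin 9 (remaining 8)
2 → bin 9 (remaining 6)
11 → bin 10 (remaining 9)
13 → bin 11 (remaining 7)
Final bins: [14,4] [13,1] [10,8] [16] [17] [10,5] [18] [11,1,7] [12,2] [11] [13].

11 bins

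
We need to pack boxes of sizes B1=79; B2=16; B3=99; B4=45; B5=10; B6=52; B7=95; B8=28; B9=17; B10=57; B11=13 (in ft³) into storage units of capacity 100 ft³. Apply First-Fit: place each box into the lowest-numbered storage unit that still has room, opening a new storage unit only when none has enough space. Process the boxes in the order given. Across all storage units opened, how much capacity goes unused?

Put B1 (79 ft³) in storage unit 1; 21 ft³ remain.
Put B2 (16 ft³) in storage unit 1; 5 ft³ remain.
Put B3 (99 ft³) in storage unit 2; 1 ft³ remain.
Put B4 (45 ft³) in storage unit 3; 55 ft³ remain.
Put B5 (10 ft³) in storage unit 3; 45 ft³ remain.
Put B6 (52 ft³) in storage unit 4; 48 ft³ remain.
Put B7 (95 ft³) in storage unit 5; 5 ft³ remain.
Put B8 (28 ft³) in storage unit 3; 17 ft³ remain.
Put B9 (17 ft³) in storage unit 3; 0 ft³ remain.
Put B10 (57 ft³) in storage unit 6; 43 ft³ remain.
Put B11 (13 ft³) in storage unit 4; 35 ft³ remain.
6 storage units × 100 ft³ = 600 ft³; used 511 ft³; unused 89 ft³.

89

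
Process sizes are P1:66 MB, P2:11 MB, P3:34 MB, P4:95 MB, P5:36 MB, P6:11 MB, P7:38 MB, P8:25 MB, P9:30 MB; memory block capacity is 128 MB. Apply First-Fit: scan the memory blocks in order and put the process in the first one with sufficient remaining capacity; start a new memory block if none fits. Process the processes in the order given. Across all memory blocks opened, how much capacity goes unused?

38

memory block 1: place P1 (66 MB), 62 MB left
memory block 1: place P2 (11 MB), 51 MB left
memory block 1: place P3 (34 MB), 17 MB left
memory block 2: place P4 (95 MB), 33 MB left
memory block 3: place P5 (36 MB), 92 MB left
memory block 1: place P6 (11 MB), 6 MB left
memory block 3: place P7 (38 MB), 54 MB left
memory block 2: place P8 (25 MB), 8 MB left
memory block 3: place P9 (30 MB), 24 MB left
3 memory blocks × 128 MB = 384 MB; used 346 MB; unused 38 MB.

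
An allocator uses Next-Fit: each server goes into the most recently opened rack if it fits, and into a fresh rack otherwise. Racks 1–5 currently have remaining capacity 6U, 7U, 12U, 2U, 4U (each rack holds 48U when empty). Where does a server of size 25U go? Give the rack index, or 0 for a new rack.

Next-Fit only looks at rack 5, which has 4U free.
25U does not fit, so a new rack is opened.

0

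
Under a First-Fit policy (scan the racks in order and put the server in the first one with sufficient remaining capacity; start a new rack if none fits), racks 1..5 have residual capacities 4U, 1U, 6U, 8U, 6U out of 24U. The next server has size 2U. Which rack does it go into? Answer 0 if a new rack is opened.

1

Racks with room: rack 1 (4U), rack 3 (6U), rack 4 (8U), rack 5 (6U).
The first with room is rack 1.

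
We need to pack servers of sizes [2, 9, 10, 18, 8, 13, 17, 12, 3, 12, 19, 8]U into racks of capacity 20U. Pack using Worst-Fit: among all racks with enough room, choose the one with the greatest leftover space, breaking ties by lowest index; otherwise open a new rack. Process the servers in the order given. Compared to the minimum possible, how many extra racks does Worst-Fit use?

Worst-Fit: [2,9,3] [10,8] [18] [13] [17] [12,8] [12] [19] → 8 racks.
Total size 131U; any packing needs at least ⌈131/20⌉ = 7 racks.
An optimal packing achieves that bound: [19] [18,2] [17,3] [13] [12,8] [12,8] [10,9] → 7 racks.
Excess: 8 − 7 = 1.

1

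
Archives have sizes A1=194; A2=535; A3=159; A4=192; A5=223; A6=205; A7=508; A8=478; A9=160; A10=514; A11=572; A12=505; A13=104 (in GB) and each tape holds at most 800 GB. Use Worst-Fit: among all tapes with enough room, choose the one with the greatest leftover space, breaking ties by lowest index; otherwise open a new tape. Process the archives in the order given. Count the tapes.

A1 (194 GB) → tape 1 (remaining 606 GB)
A2 (535 GB) → tape 1 (remaining 71 GB)
A3 (159 GB) → tape 2 (remaining 641 GB)
A4 (192 GB) → tape 2 (remaining 449 GB)
A5 (223 GB) → tape 2 (remaining 226 GB)
A6 (205 GB) → tape 2 (remaining 21 GB)
A7 (508 GB) → tape 3 (remaining 292 GB)
A8 (478 GB) → tape 4 (remaining 322 GB)
A9 (160 GB) → tape 4 (remaining 162 GB)
A10 (514 GB) → tape 5 (remaining 286 GB)
A11 (572 GB) → tape 6 (remaining 228 GB)
A12 (505 GB) → tape 7 (remaining 295 GB)
A13 (104 GB) → tape 7 (remaining 191 GB)
Final tapes: [194,535] [159,192,223,205] [508] [478,160] [514] [572] [505,104].

7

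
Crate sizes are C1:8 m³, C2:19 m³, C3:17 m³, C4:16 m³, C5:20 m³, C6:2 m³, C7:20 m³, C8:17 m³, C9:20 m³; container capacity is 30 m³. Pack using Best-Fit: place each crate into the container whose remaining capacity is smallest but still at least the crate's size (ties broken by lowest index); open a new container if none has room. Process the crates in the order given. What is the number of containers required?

Put C1 (8 m³) in container 1; 22 m³ remain.
Put C2 (19 m³) in container 1; 3 m³ remain.
Put C3 (17 m³) in container 2; 13 m³ remain.
Put C4 (16 m³) in container 3; 14 m³ remain.
Put C5 (20 m³) in container 4; 10 m³ remain.
Put C6 (2 m³) in container 1; 1 m³ remain.
Put C7 (20 m³) in container 5; 10 m³ remain.
Put C8 (17 m³) in container 6; 13 m³ remain.
Put C9 (20 m³) in container 7; 10 m³ remain.
Final containers: [8,19,2] [17] [16] [20] [20] [17] [20].

7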